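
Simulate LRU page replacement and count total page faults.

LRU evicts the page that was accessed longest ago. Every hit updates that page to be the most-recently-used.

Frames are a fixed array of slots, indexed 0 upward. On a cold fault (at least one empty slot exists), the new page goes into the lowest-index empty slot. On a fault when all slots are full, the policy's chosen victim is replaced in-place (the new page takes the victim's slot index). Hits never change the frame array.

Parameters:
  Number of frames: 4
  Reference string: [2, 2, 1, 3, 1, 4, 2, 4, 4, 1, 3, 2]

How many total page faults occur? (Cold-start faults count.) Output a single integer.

Step 0: ref 2 → FAULT, frames=[2,-,-,-]
Step 1: ref 2 → HIT, frames=[2,-,-,-]
Step 2: ref 1 → FAULT, frames=[2,1,-,-]
Step 3: ref 3 → FAULT, frames=[2,1,3,-]
Step 4: ref 1 → HIT, frames=[2,1,3,-]
Step 5: ref 4 → FAULT, frames=[2,1,3,4]
Step 6: ref 2 → HIT, frames=[2,1,3,4]
Step 7: ref 4 → HIT, frames=[2,1,3,4]
Step 8: ref 4 → HIT, frames=[2,1,3,4]
Step 9: ref 1 → HIT, frames=[2,1,3,4]
Step 10: ref 3 → HIT, frames=[2,1,3,4]
Step 11: ref 2 → HIT, frames=[2,1,3,4]
Total faults: 4

Answer: 4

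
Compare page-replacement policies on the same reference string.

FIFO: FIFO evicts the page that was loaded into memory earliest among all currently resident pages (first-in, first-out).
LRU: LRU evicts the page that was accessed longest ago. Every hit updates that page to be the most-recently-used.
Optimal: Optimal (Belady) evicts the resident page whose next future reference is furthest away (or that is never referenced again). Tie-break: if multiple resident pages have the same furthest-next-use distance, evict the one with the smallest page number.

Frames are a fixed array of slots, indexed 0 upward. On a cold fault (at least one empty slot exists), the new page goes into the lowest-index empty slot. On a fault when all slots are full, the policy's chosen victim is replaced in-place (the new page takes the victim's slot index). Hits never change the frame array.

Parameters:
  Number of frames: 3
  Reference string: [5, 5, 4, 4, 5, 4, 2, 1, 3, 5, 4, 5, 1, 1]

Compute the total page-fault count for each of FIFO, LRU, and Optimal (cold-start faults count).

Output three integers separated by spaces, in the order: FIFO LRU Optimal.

Answer: 8 8 6

Derivation:
--- FIFO ---
  step 0: ref 5 -> FAULT, frames=[5,-,-] (faults so far: 1)
  step 1: ref 5 -> HIT, frames=[5,-,-] (faults so far: 1)
  step 2: ref 4 -> FAULT, frames=[5,4,-] (faults so far: 2)
  step 3: ref 4 -> HIT, frames=[5,4,-] (faults so far: 2)
  step 4: ref 5 -> HIT, frames=[5,4,-] (faults so far: 2)
  step 5: ref 4 -> HIT, frames=[5,4,-] (faults so far: 2)
  step 6: ref 2 -> FAULT, frames=[5,4,2] (faults so far: 3)
  step 7: ref 1 -> FAULT, evict 5, frames=[1,4,2] (faults so far: 4)
  step 8: ref 3 -> FAULT, evict 4, frames=[1,3,2] (faults so far: 5)
  step 9: ref 5 -> FAULT, evict 2, frames=[1,3,5] (faults so far: 6)
  step 10: ref 4 -> FAULT, evict 1, frames=[4,3,5] (faults so far: 7)
  step 11: ref 5 -> HIT, frames=[4,3,5] (faults so far: 7)
  step 12: ref 1 -> FAULT, evict 3, frames=[4,1,5] (faults so far: 8)
  step 13: ref 1 -> HIT, frames=[4,1,5] (faults so far: 8)
  FIFO total faults: 8
--- LRU ---
  step 0: ref 5 -> FAULT, frames=[5,-,-] (faults so far: 1)
  step 1: ref 5 -> HIT, frames=[5,-,-] (faults so far: 1)
  step 2: ref 4 -> FAULT, frames=[5,4,-] (faults so far: 2)
  step 3: ref 4 -> HIT, frames=[5,4,-] (faults so far: 2)
  step 4: ref 5 -> HIT, frames=[5,4,-] (faults so far: 2)
  step 5: ref 4 -> HIT, frames=[5,4,-] (faults so far: 2)
  step 6: ref 2 -> FAULT, frames=[5,4,2] (faults so far: 3)
  step 7: ref 1 -> FAULT, evict 5, frames=[1,4,2] (faults so far: 4)
  step 8: ref 3 -> FAULT, evict 4, frames=[1,3,2] (faults so far: 5)
  step 9: ref 5 -> FAULT, evict 2, frames=[1,3,5] (faults so far: 6)
  step 10: ref 4 -> FAULT, evict 1, frames=[4,3,5] (faults so far: 7)
  step 11: ref 5 -> HIT, frames=[4,3,5] (faults so far: 7)
  step 12: ref 1 -> FAULT, evict 3, frames=[4,1,5] (faults so far: 8)
  step 13: ref 1 -> HIT, frames=[4,1,5] (faults so far: 8)
  LRU total faults: 8
--- Optimal ---
  step 0: ref 5 -> FAULT, frames=[5,-,-] (faults so far: 1)
  step 1: ref 5 -> HIT, frames=[5,-,-] (faults so far: 1)
  step 2: ref 4 -> FAULT, frames=[5,4,-] (faults so far: 2)
  step 3: ref 4 -> HIT, frames=[5,4,-] (faults so far: 2)
  step 4: ref 5 -> HIT, frames=[5,4,-] (faults so far: 2)
  step 5: ref 4 -> HIT, frames=[5,4,-] (faults so far: 2)
  step 6: ref 2 -> FAULT, frames=[5,4,2] (faults so far: 3)
  step 7: ref 1 -> FAULT, evict 2, frames=[5,4,1] (faults so far: 4)
  step 8: ref 3 -> FAULT, evict 1, frames=[5,4,3] (faults so far: 5)
  step 9: ref 5 -> HIT, frames=[5,4,3] (faults so far: 5)
  step 10: ref 4 -> HIT, frames=[5,4,3] (faults so far: 5)
  step 11: ref 5 -> HIT, frames=[5,4,3] (faults so far: 5)
  step 12: ref 1 -> FAULT, evict 3, frames=[5,4,1] (faults so far: 6)
  step 13: ref 1 -> HIT, frames=[5,4,1] (faults so far: 6)
  Optimal total faults: 6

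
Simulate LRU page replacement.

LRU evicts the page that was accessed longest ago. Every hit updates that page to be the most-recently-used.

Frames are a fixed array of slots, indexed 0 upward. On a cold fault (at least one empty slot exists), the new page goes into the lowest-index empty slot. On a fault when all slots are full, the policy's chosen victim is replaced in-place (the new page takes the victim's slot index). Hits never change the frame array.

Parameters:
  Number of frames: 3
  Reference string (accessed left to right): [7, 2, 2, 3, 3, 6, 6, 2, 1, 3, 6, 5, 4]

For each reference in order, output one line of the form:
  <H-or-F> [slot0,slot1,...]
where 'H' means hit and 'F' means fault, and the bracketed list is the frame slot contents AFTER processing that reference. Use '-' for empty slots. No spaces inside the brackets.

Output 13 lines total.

F [7,-,-]
F [7,2,-]
H [7,2,-]
F [7,2,3]
H [7,2,3]
F [6,2,3]
H [6,2,3]
H [6,2,3]
F [6,2,1]
F [3,2,1]
F [3,6,1]
F [3,6,5]
F [4,6,5]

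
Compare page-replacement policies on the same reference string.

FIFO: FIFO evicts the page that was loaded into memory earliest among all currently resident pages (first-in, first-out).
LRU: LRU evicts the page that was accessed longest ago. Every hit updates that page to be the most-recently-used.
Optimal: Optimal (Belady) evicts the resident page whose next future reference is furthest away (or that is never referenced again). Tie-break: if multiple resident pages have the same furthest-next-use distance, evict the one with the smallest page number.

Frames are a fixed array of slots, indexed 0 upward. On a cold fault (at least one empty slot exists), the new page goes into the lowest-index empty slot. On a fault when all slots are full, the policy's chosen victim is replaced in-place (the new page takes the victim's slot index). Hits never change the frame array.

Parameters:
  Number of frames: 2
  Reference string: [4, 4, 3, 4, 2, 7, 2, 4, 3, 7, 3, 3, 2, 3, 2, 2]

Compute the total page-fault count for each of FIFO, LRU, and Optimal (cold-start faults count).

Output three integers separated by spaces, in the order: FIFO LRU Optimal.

--- FIFO ---
  step 0: ref 4 -> FAULT, frames=[4,-] (faults so far: 1)
  step 1: ref 4 -> HIT, frames=[4,-] (faults so far: 1)
  step 2: ref 3 -> FAULT, frames=[4,3] (faults so far: 2)
  step 3: ref 4 -> HIT, frames=[4,3] (faults so far: 2)
  step 4: ref 2 -> FAULT, evict 4, frames=[2,3] (faults so far: 3)
  step 5: ref 7 -> FAULT, evict 3, frames=[2,7] (faults so far: 4)
  step 6: ref 2 -> HIT, frames=[2,7] (faults so far: 4)
  step 7: ref 4 -> FAULT, evict 2, frames=[4,7] (faults so far: 5)
  step 8: ref 3 -> FAULT, evict 7, frames=[4,3] (faults so far: 6)
  step 9: ref 7 -> FAULT, evict 4, frames=[7,3] (faults so far: 7)
  step 10: ref 3 -> HIT, frames=[7,3] (faults so far: 7)
  step 11: ref 3 -> HIT, frames=[7,3] (faults so far: 7)
  step 12: ref 2 -> FAULT, evict 3, frames=[7,2] (faults so far: 8)
  step 13: ref 3 -> FAULT, evict 7, frames=[3,2] (faults so far: 9)
  step 14: ref 2 -> HIT, frames=[3,2] (faults so far: 9)
  step 15: ref 2 -> HIT, frames=[3,2] (faults so far: 9)
  FIFO total faults: 9
--- LRU ---
  step 0: ref 4 -> FAULT, frames=[4,-] (faults so far: 1)
  step 1: ref 4 -> HIT, frames=[4,-] (faults so far: 1)
  step 2: ref 3 -> FAULT, frames=[4,3] (faults so far: 2)
  step 3: ref 4 -> HIT, frames=[4,3] (faults so far: 2)
  step 4: ref 2 -> FAULT, evict 3, frames=[4,2] (faults so far: 3)
  step 5: ref 7 -> FAULT, evict 4, frames=[7,2] (faults so far: 4)
  step 6: ref 2 -> HIT, frames=[7,2] (faults so far: 4)
  step 7: ref 4 -> FAULT, evict 7, frames=[4,2] (faults so far: 5)
  step 8: ref 3 -> FAULT, evict 2, frames=[4,3] (faults so far: 6)
  step 9: ref 7 -> FAULT, evict 4, frames=[7,3] (faults so far: 7)
  step 10: ref 3 -> HIT, frames=[7,3] (faults so far: 7)
  step 11: ref 3 -> HIT, frames=[7,3] (faults so far: 7)
  step 12: ref 2 -> FAULT, evict 7, frames=[2,3] (faults so far: 8)
  step 13: ref 3 -> HIT, frames=[2,3] (faults so far: 8)
  step 14: ref 2 -> HIT, frames=[2,3] (faults so far: 8)
  step 15: ref 2 -> HIT, frames=[2,3] (faults so far: 8)
  LRU total faults: 8
--- Optimal ---
  step 0: ref 4 -> FAULT, frames=[4,-] (faults so far: 1)
  step 1: ref 4 -> HIT, frames=[4,-] (faults so far: 1)
  step 2: ref 3 -> FAULT, frames=[4,3] (faults so far: 2)
  step 3: ref 4 -> HIT, frames=[4,3] (faults so far: 2)
  step 4: ref 2 -> FAULT, evict 3, frames=[4,2] (faults so far: 3)
  step 5: ref 7 -> FAULT, evict 4, frames=[7,2] (faults so far: 4)
  step 6: ref 2 -> HIT, frames=[7,2] (faults so far: 4)
  step 7: ref 4 -> FAULT, evict 2, frames=[7,4] (faults so far: 5)
  step 8: ref 3 -> FAULT, evict 4, frames=[7,3] (faults so far: 6)
  step 9: ref 7 -> HIT, frames=[7,3] (faults so far: 6)
  step 10: ref 3 -> HIT, frames=[7,3] (faults so far: 6)
  step 11: ref 3 -> HIT, frames=[7,3] (faults so far: 6)
  step 12: ref 2 -> FAULT, evict 7, frames=[2,3] (faults so far: 7)
  step 13: ref 3 -> HIT, frames=[2,3] (faults so far: 7)
  step 14: ref 2 -> HIT, frames=[2,3] (faults so far: 7)
  step 15: ref 2 -> HIT, frames=[2,3] (faults so far: 7)
  Optimal total faults: 7

Answer: 9 8 7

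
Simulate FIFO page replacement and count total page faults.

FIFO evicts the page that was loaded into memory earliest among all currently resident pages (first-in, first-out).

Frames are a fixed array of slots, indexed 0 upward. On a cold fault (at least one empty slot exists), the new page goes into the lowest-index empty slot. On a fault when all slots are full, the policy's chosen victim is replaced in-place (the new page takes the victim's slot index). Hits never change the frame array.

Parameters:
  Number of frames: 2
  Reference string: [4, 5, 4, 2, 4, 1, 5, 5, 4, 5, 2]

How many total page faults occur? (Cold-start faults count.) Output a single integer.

Step 0: ref 4 → FAULT, frames=[4,-]
Step 1: ref 5 → FAULT, frames=[4,5]
Step 2: ref 4 → HIT, frames=[4,5]
Step 3: ref 2 → FAULT (evict 4), frames=[2,5]
Step 4: ref 4 → FAULT (evict 5), frames=[2,4]
Step 5: ref 1 → FAULT (evict 2), frames=[1,4]
Step 6: ref 5 → FAULT (evict 4), frames=[1,5]
Step 7: ref 5 → HIT, frames=[1,5]
Step 8: ref 4 → FAULT (evict 1), frames=[4,5]
Step 9: ref 5 → HIT, frames=[4,5]
Step 10: ref 2 → FAULT (evict 5), frames=[4,2]
Total faults: 8

Answer: 8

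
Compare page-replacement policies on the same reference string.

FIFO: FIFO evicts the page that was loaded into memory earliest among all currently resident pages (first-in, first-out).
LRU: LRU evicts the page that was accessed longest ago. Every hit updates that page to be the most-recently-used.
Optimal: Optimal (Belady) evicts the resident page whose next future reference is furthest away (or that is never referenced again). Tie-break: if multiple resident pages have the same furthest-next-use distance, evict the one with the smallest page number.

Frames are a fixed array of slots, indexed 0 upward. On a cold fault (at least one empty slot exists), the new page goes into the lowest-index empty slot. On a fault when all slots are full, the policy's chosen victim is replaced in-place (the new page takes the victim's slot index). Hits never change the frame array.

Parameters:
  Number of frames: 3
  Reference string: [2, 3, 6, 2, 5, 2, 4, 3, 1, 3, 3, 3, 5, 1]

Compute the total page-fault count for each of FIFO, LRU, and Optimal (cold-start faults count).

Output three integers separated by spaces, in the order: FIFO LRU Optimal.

--- FIFO ---
  step 0: ref 2 -> FAULT, frames=[2,-,-] (faults so far: 1)
  step 1: ref 3 -> FAULT, frames=[2,3,-] (faults so far: 2)
  step 2: ref 6 -> FAULT, frames=[2,3,6] (faults so far: 3)
  step 3: ref 2 -> HIT, frames=[2,3,6] (faults so far: 3)
  step 4: ref 5 -> FAULT, evict 2, frames=[5,3,6] (faults so far: 4)
  step 5: ref 2 -> FAULT, evict 3, frames=[5,2,6] (faults so far: 5)
  step 6: ref 4 -> FAULT, evict 6, frames=[5,2,4] (faults so far: 6)
  step 7: ref 3 -> FAULT, evict 5, frames=[3,2,4] (faults so far: 7)
  step 8: ref 1 -> FAULT, evict 2, frames=[3,1,4] (faults so far: 8)
  step 9: ref 3 -> HIT, frames=[3,1,4] (faults so far: 8)
  step 10: ref 3 -> HIT, frames=[3,1,4] (faults so far: 8)
  step 11: ref 3 -> HIT, frames=[3,1,4] (faults so far: 8)
  step 12: ref 5 -> FAULT, evict 4, frames=[3,1,5] (faults so far: 9)
  step 13: ref 1 -> HIT, frames=[3,1,5] (faults so far: 9)
  FIFO total faults: 9
--- LRU ---
  step 0: ref 2 -> FAULT, frames=[2,-,-] (faults so far: 1)
  step 1: ref 3 -> FAULT, frames=[2,3,-] (faults so far: 2)
  step 2: ref 6 -> FAULT, frames=[2,3,6] (faults so far: 3)
  step 3: ref 2 -> HIT, frames=[2,3,6] (faults so far: 3)
  step 4: ref 5 -> FAULT, evict 3, frames=[2,5,6] (faults so far: 4)
  step 5: ref 2 -> HIT, frames=[2,5,6] (faults so far: 4)
  step 6: ref 4 -> FAULT, evict 6, frames=[2,5,4] (faults so far: 5)
  step 7: ref 3 -> FAULT, evict 5, frames=[2,3,4] (faults so far: 6)
  step 8: ref 1 -> FAULT, evict 2, frames=[1,3,4] (faults so far: 7)
  step 9: ref 3 -> HIT, frames=[1,3,4] (faults so far: 7)
  step 10: ref 3 -> HIT, frames=[1,3,4] (faults so far: 7)
  step 11: ref 3 -> HIT, frames=[1,3,4] (faults so far: 7)
  step 12: ref 5 -> FAULT, evict 4, frames=[1,3,5] (faults so far: 8)
  step 13: ref 1 -> HIT, frames=[1,3,5] (faults so far: 8)
  LRU total faults: 8
--- Optimal ---
  step 0: ref 2 -> FAULT, frames=[2,-,-] (faults so far: 1)
  step 1: ref 3 -> FAULT, frames=[2,3,-] (faults so far: 2)
  step 2: ref 6 -> FAULT, frames=[2,3,6] (faults so far: 3)
  step 3: ref 2 -> HIT, frames=[2,3,6] (faults so far: 3)
  step 4: ref 5 -> FAULT, evict 6, frames=[2,3,5] (faults so far: 4)
  step 5: ref 2 -> HIT, frames=[2,3,5] (faults so far: 4)
  step 6: ref 4 -> FAULT, evict 2, frames=[4,3,5] (faults so far: 5)
  step 7: ref 3 -> HIT, frames=[4,3,5] (faults so far: 5)
  step 8: ref 1 -> FAULT, evict 4, frames=[1,3,5] (faults so far: 6)
  step 9: ref 3 -> HIT, frames=[1,3,5] (faults so far: 6)
  step 10: ref 3 -> HIT, frames=[1,3,5] (faults so far: 6)
  step 11: ref 3 -> HIT, frames=[1,3,5] (faults so far: 6)
  step 12: ref 5 -> HIT, frames=[1,3,5] (faults so far: 6)
  step 13: ref 1 -> HIT, frames=[1,3,5] (faults so far: 6)
  Optimal total faults: 6

Answer: 9 8 6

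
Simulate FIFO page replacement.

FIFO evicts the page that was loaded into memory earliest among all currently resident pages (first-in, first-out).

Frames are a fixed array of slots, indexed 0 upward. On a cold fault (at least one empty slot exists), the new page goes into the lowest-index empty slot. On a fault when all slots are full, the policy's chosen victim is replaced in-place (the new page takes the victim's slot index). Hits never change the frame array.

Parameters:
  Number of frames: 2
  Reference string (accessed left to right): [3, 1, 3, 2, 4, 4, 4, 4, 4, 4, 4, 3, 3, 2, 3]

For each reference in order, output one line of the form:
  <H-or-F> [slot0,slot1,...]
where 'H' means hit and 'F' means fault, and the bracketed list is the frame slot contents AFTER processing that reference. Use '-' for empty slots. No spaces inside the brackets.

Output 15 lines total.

F [3,-]
F [3,1]
H [3,1]
F [2,1]
F [2,4]
H [2,4]
H [2,4]
H [2,4]
H [2,4]
H [2,4]
H [2,4]
F [3,4]
H [3,4]
F [3,2]
H [3,2]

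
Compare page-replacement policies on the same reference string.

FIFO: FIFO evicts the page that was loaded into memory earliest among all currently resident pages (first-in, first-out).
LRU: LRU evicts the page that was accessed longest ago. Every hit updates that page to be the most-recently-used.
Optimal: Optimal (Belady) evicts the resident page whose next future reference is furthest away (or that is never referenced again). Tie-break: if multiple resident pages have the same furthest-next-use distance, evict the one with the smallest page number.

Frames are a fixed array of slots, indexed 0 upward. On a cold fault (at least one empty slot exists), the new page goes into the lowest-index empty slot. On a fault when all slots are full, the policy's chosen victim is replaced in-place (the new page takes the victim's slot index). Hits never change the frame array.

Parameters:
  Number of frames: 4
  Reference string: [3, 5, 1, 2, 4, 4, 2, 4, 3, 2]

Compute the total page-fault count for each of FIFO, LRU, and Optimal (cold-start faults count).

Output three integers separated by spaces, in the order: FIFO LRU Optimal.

--- FIFO ---
  step 0: ref 3 -> FAULT, frames=[3,-,-,-] (faults so far: 1)
  step 1: ref 5 -> FAULT, frames=[3,5,-,-] (faults so far: 2)
  step 2: ref 1 -> FAULT, frames=[3,5,1,-] (faults so far: 3)
  step 3: ref 2 -> FAULT, frames=[3,5,1,2] (faults so far: 4)
  step 4: ref 4 -> FAULT, evict 3, frames=[4,5,1,2] (faults so far: 5)
  step 5: ref 4 -> HIT, frames=[4,5,1,2] (faults so far: 5)
  step 6: ref 2 -> HIT, frames=[4,5,1,2] (faults so far: 5)
  step 7: ref 4 -> HIT, frames=[4,5,1,2] (faults so far: 5)
  step 8: ref 3 -> FAULT, evict 5, frames=[4,3,1,2] (faults so far: 6)
  step 9: ref 2 -> HIT, frames=[4,3,1,2] (faults so far: 6)
  FIFO total faults: 6
--- LRU ---
  step 0: ref 3 -> FAULT, frames=[3,-,-,-] (faults so far: 1)
  step 1: ref 5 -> FAULT, frames=[3,5,-,-] (faults so far: 2)
  step 2: ref 1 -> FAULT, frames=[3,5,1,-] (faults so far: 3)
  step 3: ref 2 -> FAULT, frames=[3,5,1,2] (faults so far: 4)
  step 4: ref 4 -> FAULT, evict 3, frames=[4,5,1,2] (faults so far: 5)
  step 5: ref 4 -> HIT, frames=[4,5,1,2] (faults so far: 5)
  step 6: ref 2 -> HIT, frames=[4,5,1,2] (faults so far: 5)
  step 7: ref 4 -> HIT, frames=[4,5,1,2] (faults so far: 5)
  step 8: ref 3 -> FAULT, evict 5, frames=[4,3,1,2] (faults so far: 6)
  step 9: ref 2 -> HIT, frames=[4,3,1,2] (faults so far: 6)
  LRU total faults: 6
--- Optimal ---
  step 0: ref 3 -> FAULT, frames=[3,-,-,-] (faults so far: 1)
  step 1: ref 5 -> FAULT, frames=[3,5,-,-] (faults so far: 2)
  step 2: ref 1 -> FAULT, frames=[3,5,1,-] (faults so far: 3)
  step 3: ref 2 -> FAULT, frames=[3,5,1,2] (faults so far: 4)
  step 4: ref 4 -> FAULT, evict 1, frames=[3,5,4,2] (faults so far: 5)
  step 5: ref 4 -> HIT, frames=[3,5,4,2] (faults so far: 5)
  step 6: ref 2 -> HIT, frames=[3,5,4,2] (faults so far: 5)
  step 7: ref 4 -> HIT, frames=[3,5,4,2] (faults so far: 5)
  step 8: ref 3 -> HIT, frames=[3,5,4,2] (faults so far: 5)
  step 9: ref 2 -> HIT, frames=[3,5,4,2] (faults so far: 5)
  Optimal total faults: 5

Answer: 6 6 5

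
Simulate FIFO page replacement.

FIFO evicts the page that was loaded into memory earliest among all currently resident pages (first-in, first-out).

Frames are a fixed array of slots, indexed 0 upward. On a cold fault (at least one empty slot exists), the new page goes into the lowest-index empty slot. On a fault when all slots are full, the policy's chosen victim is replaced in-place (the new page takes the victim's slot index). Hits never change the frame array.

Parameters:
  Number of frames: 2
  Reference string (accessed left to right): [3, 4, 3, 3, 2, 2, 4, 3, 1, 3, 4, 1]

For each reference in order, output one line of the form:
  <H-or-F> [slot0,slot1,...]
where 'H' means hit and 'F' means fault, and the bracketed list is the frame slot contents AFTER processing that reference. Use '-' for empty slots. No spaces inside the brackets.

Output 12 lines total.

F [3,-]
F [3,4]
H [3,4]
H [3,4]
F [2,4]
H [2,4]
H [2,4]
F [2,3]
F [1,3]
H [1,3]
F [1,4]
H [1,4]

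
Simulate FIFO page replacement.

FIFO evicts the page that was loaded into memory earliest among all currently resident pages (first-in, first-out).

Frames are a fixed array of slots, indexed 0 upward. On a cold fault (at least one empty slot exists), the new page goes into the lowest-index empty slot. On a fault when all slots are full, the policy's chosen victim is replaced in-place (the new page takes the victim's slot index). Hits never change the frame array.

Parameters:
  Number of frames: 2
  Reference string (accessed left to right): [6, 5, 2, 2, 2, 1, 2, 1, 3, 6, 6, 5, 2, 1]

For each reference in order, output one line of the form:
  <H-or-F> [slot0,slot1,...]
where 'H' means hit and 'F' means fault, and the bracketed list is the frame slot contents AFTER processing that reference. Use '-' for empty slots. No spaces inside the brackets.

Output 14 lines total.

F [6,-]
F [6,5]
F [2,5]
H [2,5]
H [2,5]
F [2,1]
H [2,1]
H [2,1]
F [3,1]
F [3,6]
H [3,6]
F [5,6]
F [5,2]
F [1,2]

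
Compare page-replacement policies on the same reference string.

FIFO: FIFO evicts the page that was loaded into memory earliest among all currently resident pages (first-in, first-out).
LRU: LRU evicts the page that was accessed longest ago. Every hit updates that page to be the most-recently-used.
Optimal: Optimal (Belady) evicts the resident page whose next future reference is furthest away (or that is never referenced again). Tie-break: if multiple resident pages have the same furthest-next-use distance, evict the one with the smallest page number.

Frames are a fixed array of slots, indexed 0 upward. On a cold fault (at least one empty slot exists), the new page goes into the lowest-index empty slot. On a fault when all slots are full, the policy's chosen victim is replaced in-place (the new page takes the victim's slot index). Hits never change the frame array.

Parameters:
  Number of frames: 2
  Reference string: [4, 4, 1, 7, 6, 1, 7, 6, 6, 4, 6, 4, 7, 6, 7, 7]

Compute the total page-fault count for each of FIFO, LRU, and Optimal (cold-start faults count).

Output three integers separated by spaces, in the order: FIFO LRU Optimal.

--- FIFO ---
  step 0: ref 4 -> FAULT, frames=[4,-] (faults so far: 1)
  step 1: ref 4 -> HIT, frames=[4,-] (faults so far: 1)
  step 2: ref 1 -> FAULT, frames=[4,1] (faults so far: 2)
  step 3: ref 7 -> FAULT, evict 4, frames=[7,1] (faults so far: 3)
  step 4: ref 6 -> FAULT, evict 1, frames=[7,6] (faults so far: 4)
  step 5: ref 1 -> FAULT, evict 7, frames=[1,6] (faults so far: 5)
  step 6: ref 7 -> FAULT, evict 6, frames=[1,7] (faults so far: 6)
  step 7: ref 6 -> FAULT, evict 1, frames=[6,7] (faults so far: 7)
  step 8: ref 6 -> HIT, frames=[6,7] (faults so far: 7)
  step 9: ref 4 -> FAULT, evict 7, frames=[6,4] (faults so far: 8)
  step 10: ref 6 -> HIT, frames=[6,4] (faults so far: 8)
  step 11: ref 4 -> HIT, frames=[6,4] (faults so far: 8)
  step 12: ref 7 -> FAULT, evict 6, frames=[7,4] (faults so far: 9)
  step 13: ref 6 -> FAULT, evict 4, frames=[7,6] (faults so far: 10)
  step 14: ref 7 -> HIT, frames=[7,6] (faults so far: 10)
  step 15: ref 7 -> HIT, frames=[7,6] (faults so far: 10)
  FIFO total faults: 10
--- LRU ---
  step 0: ref 4 -> FAULT, frames=[4,-] (faults so far: 1)
  step 1: ref 4 -> HIT, frames=[4,-] (faults so far: 1)
  step 2: ref 1 -> FAULT, frames=[4,1] (faults so far: 2)
  step 3: ref 7 -> FAULT, evict 4, frames=[7,1] (faults so far: 3)
  step 4: ref 6 -> FAULT, evict 1, frames=[7,6] (faults so far: 4)
  step 5: ref 1 -> FAULT, evict 7, frames=[1,6] (faults so far: 5)
  step 6: ref 7 -> FAULT, evict 6, frames=[1,7] (faults so far: 6)
  step 7: ref 6 -> FAULT, evict 1, frames=[6,7] (faults so far: 7)
  step 8: ref 6 -> HIT, frames=[6,7] (faults so far: 7)
  step 9: ref 4 -> FAULT, evict 7, frames=[6,4] (faults so far: 8)
  step 10: ref 6 -> HIT, frames=[6,4] (faults so far: 8)
  step 11: ref 4 -> HIT, frames=[6,4] (faults so far: 8)
  step 12: ref 7 -> FAULT, evict 6, frames=[7,4] (faults so far: 9)
  step 13: ref 6 -> FAULT, evict 4, frames=[7,6] (faults so far: 10)
  step 14: ref 7 -> HIT, frames=[7,6] (faults so far: 10)
  step 15: ref 7 -> HIT, frames=[7,6] (faults so far: 10)
  LRU total faults: 10
--- Optimal ---
  step 0: ref 4 -> FAULT, frames=[4,-] (faults so far: 1)
  step 1: ref 4 -> HIT, frames=[4,-] (faults so far: 1)
  step 2: ref 1 -> FAULT, frames=[4,1] (faults so far: 2)
  step 3: ref 7 -> FAULT, evict 4, frames=[7,1] (faults so far: 3)
  step 4: ref 6 -> FAULT, evict 7, frames=[6,1] (faults so far: 4)
  step 5: ref 1 -> HIT, frames=[6,1] (faults so far: 4)
  step 6: ref 7 -> FAULT, evict 1, frames=[6,7] (faults so far: 5)
  step 7: ref 6 -> HIT, frames=[6,7] (faults so far: 5)
  step 8: ref 6 -> HIT, frames=[6,7] (faults so far: 5)
  step 9: ref 4 -> FAULT, evict 7, frames=[6,4] (faults so far: 6)
  step 10: ref 6 -> HIT, frames=[6,4] (faults so far: 6)
  step 11: ref 4 -> HIT, frames=[6,4] (faults so far: 6)
  step 12: ref 7 -> FAULT, evict 4, frames=[6,7] (faults so far: 7)
  step 13: ref 6 -> HIT, frames=[6,7] (faults so far: 7)
  step 14: ref 7 -> HIT, frames=[6,7] (faults so far: 7)
  step 15: ref 7 -> HIT, frames=[6,7] (faults so far: 7)
  Optimal total faults: 7

Answer: 10 10 7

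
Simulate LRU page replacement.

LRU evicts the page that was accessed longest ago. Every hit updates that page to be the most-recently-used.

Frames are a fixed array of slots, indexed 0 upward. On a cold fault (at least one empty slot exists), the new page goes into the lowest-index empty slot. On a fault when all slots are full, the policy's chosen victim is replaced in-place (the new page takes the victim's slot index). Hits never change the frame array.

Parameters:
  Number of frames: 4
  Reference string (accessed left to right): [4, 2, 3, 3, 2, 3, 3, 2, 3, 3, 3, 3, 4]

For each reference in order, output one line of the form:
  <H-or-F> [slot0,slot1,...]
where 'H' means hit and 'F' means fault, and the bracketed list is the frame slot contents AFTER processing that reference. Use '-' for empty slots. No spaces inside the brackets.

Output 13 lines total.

F [4,-,-,-]
F [4,2,-,-]
F [4,2,3,-]
H [4,2,3,-]
H [4,2,3,-]
H [4,2,3,-]
H [4,2,3,-]
H [4,2,3,-]
H [4,2,3,-]
H [4,2,3,-]
H [4,2,3,-]
H [4,2,3,-]
H [4,2,3,-]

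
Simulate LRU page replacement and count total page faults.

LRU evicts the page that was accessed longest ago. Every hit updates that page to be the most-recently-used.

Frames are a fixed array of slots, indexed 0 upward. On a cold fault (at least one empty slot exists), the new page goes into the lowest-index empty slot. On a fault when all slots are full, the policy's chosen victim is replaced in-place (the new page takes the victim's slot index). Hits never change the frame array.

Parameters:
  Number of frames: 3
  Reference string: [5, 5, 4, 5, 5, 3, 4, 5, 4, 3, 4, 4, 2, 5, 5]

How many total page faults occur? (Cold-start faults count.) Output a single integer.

Step 0: ref 5 → FAULT, frames=[5,-,-]
Step 1: ref 5 → HIT, frames=[5,-,-]
Step 2: ref 4 → FAULT, frames=[5,4,-]
Step 3: ref 5 → HIT, frames=[5,4,-]
Step 4: ref 5 → HIT, frames=[5,4,-]
Step 5: ref 3 → FAULT, frames=[5,4,3]
Step 6: ref 4 → HIT, frames=[5,4,3]
Step 7: ref 5 → HIT, frames=[5,4,3]
Step 8: ref 4 → HIT, frames=[5,4,3]
Step 9: ref 3 → HIT, frames=[5,4,3]
Step 10: ref 4 → HIT, frames=[5,4,3]
Step 11: ref 4 → HIT, frames=[5,4,3]
Step 12: ref 2 → FAULT (evict 5), frames=[2,4,3]
Step 13: ref 5 → FAULT (evict 3), frames=[2,4,5]
Step 14: ref 5 → HIT, frames=[2,4,5]
Total faults: 5

Answer: 5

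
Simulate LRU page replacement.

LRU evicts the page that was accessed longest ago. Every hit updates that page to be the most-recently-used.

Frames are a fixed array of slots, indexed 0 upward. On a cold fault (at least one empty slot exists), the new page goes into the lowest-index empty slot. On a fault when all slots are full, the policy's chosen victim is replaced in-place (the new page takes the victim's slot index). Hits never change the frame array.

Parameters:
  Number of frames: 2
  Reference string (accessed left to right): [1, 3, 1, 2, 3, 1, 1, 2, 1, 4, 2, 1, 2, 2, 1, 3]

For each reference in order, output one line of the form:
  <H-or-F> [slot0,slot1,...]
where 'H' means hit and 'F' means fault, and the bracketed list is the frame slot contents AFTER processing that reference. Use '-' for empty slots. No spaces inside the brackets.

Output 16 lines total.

F [1,-]
F [1,3]
H [1,3]
F [1,2]
F [3,2]
F [3,1]
H [3,1]
F [2,1]
H [2,1]
F [4,1]
F [4,2]
F [1,2]
H [1,2]
H [1,2]
H [1,2]
F [1,3]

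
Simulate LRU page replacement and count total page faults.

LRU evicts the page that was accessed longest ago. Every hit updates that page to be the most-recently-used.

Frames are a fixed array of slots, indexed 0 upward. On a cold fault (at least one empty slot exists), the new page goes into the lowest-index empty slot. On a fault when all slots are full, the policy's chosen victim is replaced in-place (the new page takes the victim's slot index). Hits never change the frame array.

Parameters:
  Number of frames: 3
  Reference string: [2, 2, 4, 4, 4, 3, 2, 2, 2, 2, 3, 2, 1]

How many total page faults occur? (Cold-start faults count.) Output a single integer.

Step 0: ref 2 → FAULT, frames=[2,-,-]
Step 1: ref 2 → HIT, frames=[2,-,-]
Step 2: ref 4 → FAULT, frames=[2,4,-]
Step 3: ref 4 → HIT, frames=[2,4,-]
Step 4: ref 4 → HIT, frames=[2,4,-]
Step 5: ref 3 → FAULT, frames=[2,4,3]
Step 6: ref 2 → HIT, frames=[2,4,3]
Step 7: ref 2 → HIT, frames=[2,4,3]
Step 8: ref 2 → HIT, frames=[2,4,3]
Step 9: ref 2 → HIT, frames=[2,4,3]
Step 10: ref 3 → HIT, frames=[2,4,3]
Step 11: ref 2 → HIT, frames=[2,4,3]
Step 12: ref 1 → FAULT (evict 4), frames=[2,1,3]
Total faults: 4

Answer: 4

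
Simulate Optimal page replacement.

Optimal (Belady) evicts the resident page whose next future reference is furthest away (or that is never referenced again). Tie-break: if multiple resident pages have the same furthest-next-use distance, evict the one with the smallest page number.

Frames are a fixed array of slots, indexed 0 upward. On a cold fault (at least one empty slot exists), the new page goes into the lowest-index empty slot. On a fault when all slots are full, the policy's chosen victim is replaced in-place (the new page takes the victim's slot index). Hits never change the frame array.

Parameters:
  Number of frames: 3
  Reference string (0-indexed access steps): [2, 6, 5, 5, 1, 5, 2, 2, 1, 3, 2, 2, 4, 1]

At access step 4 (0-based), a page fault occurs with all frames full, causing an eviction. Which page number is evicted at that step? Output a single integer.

Answer: 6

Derivation:
Step 0: ref 2 -> FAULT, frames=[2,-,-]
Step 1: ref 6 -> FAULT, frames=[2,6,-]
Step 2: ref 5 -> FAULT, frames=[2,6,5]
Step 3: ref 5 -> HIT, frames=[2,6,5]
Step 4: ref 1 -> FAULT, evict 6, frames=[2,1,5]
At step 4: evicted page 6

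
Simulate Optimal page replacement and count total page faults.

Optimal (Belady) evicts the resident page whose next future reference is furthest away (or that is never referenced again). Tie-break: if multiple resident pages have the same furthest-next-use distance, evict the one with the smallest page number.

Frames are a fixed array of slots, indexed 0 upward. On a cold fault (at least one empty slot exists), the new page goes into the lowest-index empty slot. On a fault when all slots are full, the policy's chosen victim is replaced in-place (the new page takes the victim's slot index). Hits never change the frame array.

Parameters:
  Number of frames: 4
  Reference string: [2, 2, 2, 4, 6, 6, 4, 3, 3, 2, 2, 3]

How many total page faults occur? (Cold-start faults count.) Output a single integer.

Step 0: ref 2 → FAULT, frames=[2,-,-,-]
Step 1: ref 2 → HIT, frames=[2,-,-,-]
Step 2: ref 2 → HIT, frames=[2,-,-,-]
Step 3: ref 4 → FAULT, frames=[2,4,-,-]
Step 4: ref 6 → FAULT, frames=[2,4,6,-]
Step 5: ref 6 → HIT, frames=[2,4,6,-]
Step 6: ref 4 → HIT, frames=[2,4,6,-]
Step 7: ref 3 → FAULT, frames=[2,4,6,3]
Step 8: ref 3 → HIT, frames=[2,4,6,3]
Step 9: ref 2 → HIT, frames=[2,4,6,3]
Step 10: ref 2 → HIT, frames=[2,4,6,3]
Step 11: ref 3 → HIT, frames=[2,4,6,3]
Total faults: 4

Answer: 4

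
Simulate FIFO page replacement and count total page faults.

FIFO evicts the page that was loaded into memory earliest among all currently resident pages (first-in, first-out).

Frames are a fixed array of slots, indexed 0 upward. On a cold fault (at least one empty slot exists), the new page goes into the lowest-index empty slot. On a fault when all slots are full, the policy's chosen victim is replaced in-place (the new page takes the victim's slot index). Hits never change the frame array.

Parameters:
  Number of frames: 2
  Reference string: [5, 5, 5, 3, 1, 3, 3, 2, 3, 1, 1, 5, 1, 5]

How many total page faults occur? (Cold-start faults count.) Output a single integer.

Step 0: ref 5 → FAULT, frames=[5,-]
Step 1: ref 5 → HIT, frames=[5,-]
Step 2: ref 5 → HIT, frames=[5,-]
Step 3: ref 3 → FAULT, frames=[5,3]
Step 4: ref 1 → FAULT (evict 5), frames=[1,3]
Step 5: ref 3 → HIT, frames=[1,3]
Step 6: ref 3 → HIT, frames=[1,3]
Step 7: ref 2 → FAULT (evict 3), frames=[1,2]
Step 8: ref 3 → FAULT (evict 1), frames=[3,2]
Step 9: ref 1 → FAULT (evict 2), frames=[3,1]
Step 10: ref 1 → HIT, frames=[3,1]
Step 11: ref 5 → FAULT (evict 3), frames=[5,1]
Step 12: ref 1 → HIT, frames=[5,1]
Step 13: ref 5 → HIT, frames=[5,1]
Total faults: 7

Answer: 7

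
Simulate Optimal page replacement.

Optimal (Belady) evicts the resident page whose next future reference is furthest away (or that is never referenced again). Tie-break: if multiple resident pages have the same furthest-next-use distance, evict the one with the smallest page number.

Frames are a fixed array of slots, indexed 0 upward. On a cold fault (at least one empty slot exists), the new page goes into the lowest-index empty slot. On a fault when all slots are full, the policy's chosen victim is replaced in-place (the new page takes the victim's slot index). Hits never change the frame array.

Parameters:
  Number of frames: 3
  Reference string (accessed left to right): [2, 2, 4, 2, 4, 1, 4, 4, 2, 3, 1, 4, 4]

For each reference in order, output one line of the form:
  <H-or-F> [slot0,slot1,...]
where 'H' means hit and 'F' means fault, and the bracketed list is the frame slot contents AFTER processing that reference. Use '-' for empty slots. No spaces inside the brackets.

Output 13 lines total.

F [2,-,-]
H [2,-,-]
F [2,4,-]
H [2,4,-]
H [2,4,-]
F [2,4,1]
H [2,4,1]
H [2,4,1]
H [2,4,1]
F [3,4,1]
H [3,4,1]
H [3,4,1]
H [3,4,1]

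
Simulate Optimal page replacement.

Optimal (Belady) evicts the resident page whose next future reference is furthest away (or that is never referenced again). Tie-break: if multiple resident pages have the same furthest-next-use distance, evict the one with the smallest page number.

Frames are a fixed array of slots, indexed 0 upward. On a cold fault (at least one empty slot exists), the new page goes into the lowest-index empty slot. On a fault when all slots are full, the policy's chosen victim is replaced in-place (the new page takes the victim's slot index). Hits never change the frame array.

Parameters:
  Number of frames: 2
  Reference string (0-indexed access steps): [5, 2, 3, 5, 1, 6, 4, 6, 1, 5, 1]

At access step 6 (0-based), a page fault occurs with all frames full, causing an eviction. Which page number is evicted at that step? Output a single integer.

Step 0: ref 5 -> FAULT, frames=[5,-]
Step 1: ref 2 -> FAULT, frames=[5,2]
Step 2: ref 3 -> FAULT, evict 2, frames=[5,3]
Step 3: ref 5 -> HIT, frames=[5,3]
Step 4: ref 1 -> FAULT, evict 3, frames=[5,1]
Step 5: ref 6 -> FAULT, evict 5, frames=[6,1]
Step 6: ref 4 -> FAULT, evict 1, frames=[6,4]
At step 6: evicted page 1

Answer: 1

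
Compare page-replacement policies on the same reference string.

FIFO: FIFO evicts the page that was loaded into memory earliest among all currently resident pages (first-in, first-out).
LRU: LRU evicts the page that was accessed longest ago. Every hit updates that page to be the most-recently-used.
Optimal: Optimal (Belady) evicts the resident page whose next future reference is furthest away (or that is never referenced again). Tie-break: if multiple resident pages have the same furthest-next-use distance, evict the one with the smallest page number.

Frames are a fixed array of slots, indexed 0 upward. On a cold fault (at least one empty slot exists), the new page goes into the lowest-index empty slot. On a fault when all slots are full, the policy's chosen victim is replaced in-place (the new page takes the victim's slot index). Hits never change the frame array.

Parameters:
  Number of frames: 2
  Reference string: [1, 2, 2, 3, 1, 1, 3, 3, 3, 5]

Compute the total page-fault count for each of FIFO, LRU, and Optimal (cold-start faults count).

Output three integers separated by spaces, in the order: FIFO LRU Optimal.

--- FIFO ---
  step 0: ref 1 -> FAULT, frames=[1,-] (faults so far: 1)
  step 1: ref 2 -> FAULT, frames=[1,2] (faults so far: 2)
  step 2: ref 2 -> HIT, frames=[1,2] (faults so far: 2)
  step 3: ref 3 -> FAULT, evict 1, frames=[3,2] (faults so far: 3)
  step 4: ref 1 -> FAULT, evict 2, frames=[3,1] (faults so far: 4)
  step 5: ref 1 -> HIT, frames=[3,1] (faults so far: 4)
  step 6: ref 3 -> HIT, frames=[3,1] (faults so far: 4)
  step 7: ref 3 -> HIT, frames=[3,1] (faults so far: 4)
  step 8: ref 3 -> HIT, frames=[3,1] (faults so far: 4)
  step 9: ref 5 -> FAULT, evict 3, frames=[5,1] (faults so far: 5)
  FIFO total faults: 5
--- LRU ---
  step 0: ref 1 -> FAULT, frames=[1,-] (faults so far: 1)
  step 1: ref 2 -> FAULT, frames=[1,2] (faults so far: 2)
  step 2: ref 2 -> HIT, frames=[1,2] (faults so far: 2)
  step 3: ref 3 -> FAULT, evict 1, frames=[3,2] (faults so far: 3)
  step 4: ref 1 -> FAULT, evict 2, frames=[3,1] (faults so far: 4)
  step 5: ref 1 -> HIT, frames=[3,1] (faults so far: 4)
  step 6: ref 3 -> HIT, frames=[3,1] (faults so far: 4)
  step 7: ref 3 -> HIT, frames=[3,1] (faults so far: 4)
  step 8: ref 3 -> HIT, frames=[3,1] (faults so far: 4)
  step 9: ref 5 -> FAULT, evict 1, frames=[3,5] (faults so far: 5)
  LRU total faults: 5
--- Optimal ---
  step 0: ref 1 -> FAULT, frames=[1,-] (faults so far: 1)
  step 1: ref 2 -> FAULT, frames=[1,2] (faults so far: 2)
  step 2: ref 2 -> HIT, frames=[1,2] (faults so far: 2)
  step 3: ref 3 -> FAULT, evict 2, frames=[1,3] (faults so far: 3)
  step 4: ref 1 -> HIT, frames=[1,3] (faults so far: 3)
  step 5: ref 1 -> HIT, frames=[1,3] (faults so far: 3)
  step 6: ref 3 -> HIT, frames=[1,3] (faults so far: 3)
  step 7: ref 3 -> HIT, frames=[1,3] (faults so far: 3)
  step 8: ref 3 -> HIT, frames=[1,3] (faults so far: 3)
  step 9: ref 5 -> FAULT, evict 1, frames=[5,3] (faults so far: 4)
  Optimal total faults: 4

Answer: 5 5 4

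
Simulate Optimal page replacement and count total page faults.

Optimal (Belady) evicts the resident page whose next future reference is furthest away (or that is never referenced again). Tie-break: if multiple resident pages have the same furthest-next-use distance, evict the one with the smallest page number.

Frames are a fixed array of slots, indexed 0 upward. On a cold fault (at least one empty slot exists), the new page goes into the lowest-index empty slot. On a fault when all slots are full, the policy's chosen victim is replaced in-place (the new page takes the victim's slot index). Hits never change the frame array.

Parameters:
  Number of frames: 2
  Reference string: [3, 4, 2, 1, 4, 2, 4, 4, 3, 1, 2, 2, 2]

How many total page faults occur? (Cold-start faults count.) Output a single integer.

Answer: 7

Derivation:
Step 0: ref 3 → FAULT, frames=[3,-]
Step 1: ref 4 → FAULT, frames=[3,4]
Step 2: ref 2 → FAULT (evict 3), frames=[2,4]
Step 3: ref 1 → FAULT (evict 2), frames=[1,4]
Step 4: ref 4 → HIT, frames=[1,4]
Step 5: ref 2 → FAULT (evict 1), frames=[2,4]
Step 6: ref 4 → HIT, frames=[2,4]
Step 7: ref 4 → HIT, frames=[2,4]
Step 8: ref 3 → FAULT (evict 4), frames=[2,3]
Step 9: ref 1 → FAULT (evict 3), frames=[2,1]
Step 10: ref 2 → HIT, frames=[2,1]
Step 11: ref 2 → HIT, frames=[2,1]
Step 12: ref 2 → HIT, frames=[2,1]
Total faults: 7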